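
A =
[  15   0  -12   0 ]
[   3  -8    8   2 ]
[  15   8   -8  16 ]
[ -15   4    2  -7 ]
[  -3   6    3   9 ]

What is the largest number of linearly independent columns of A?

3

Row reduce to echelon form.
R2 ← R2 − (1/5)·R1: [0, -8, 52/5, 2]
R3 ← R3 − R1: [0, 8, 4, 16]
R4 ← R4 + R1: [0, 4, -10, -7]
R5 ← R5 + (1/5)·R1: [0, 6, 3/5, 9]
R3 ← R3 + R2: [0, 0, 72/5, 18]
R4 ← R4 + (1/2)·R2: [0, 0, -24/5, -6]
R5 ← R5 + (3/4)·R2: [0, 0, 42/5, 21/2]
R4 ← R4 + (1/3)·R3: [0, 0, 0, 0]
R5 ← R5 − (7/12)·R3: [0, 0, 0, 0]
Echelon form has 3 nonzero rows, so rank(A) = 3.
The rank gives the maximum number of linearly independent columns: 3.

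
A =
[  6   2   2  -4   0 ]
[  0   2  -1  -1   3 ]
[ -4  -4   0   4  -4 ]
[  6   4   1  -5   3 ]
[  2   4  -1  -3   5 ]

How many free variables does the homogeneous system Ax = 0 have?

Row reduce to echelon form.
R3 ← R3 + (2/3)·R1: [0, -8/3, 4/3, 4/3, -4]
R4 ← R4 − R1: [0, 2, -1, -1, 3]
R5 ← R5 − (1/3)·R1: [0, 10/3, -5/3, -5/3, 5]
R3 ← R3 + (4/3)·R2: [0, 0, 0, 0, 0]
R4 ← R4 − R2: [0, 0, 0, 0, 0]
R5 ← R5 − (5/3)·R2: [0, 0, 0, 0, 0]
2 nonzero rows, so rank(A) = 2.
A has 5 columns; by rank–nullity, nullity = 5 − 2 = 3.

3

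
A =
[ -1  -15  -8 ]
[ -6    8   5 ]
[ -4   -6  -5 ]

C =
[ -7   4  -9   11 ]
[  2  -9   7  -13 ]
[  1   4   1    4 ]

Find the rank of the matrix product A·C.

First compute AC:
[[-31,  99, -104, 152],
 [ 63, -76, 115, -150],
 [ 11,  18, -11,  14]]
Now row reduce the product.
R2 ← R2 + (63/31)·R1: [0, 3881/31, -2987/31, 4926/31]
R3 ← R3 + (11/31)·R1: [0, 1647/31, -1485/31, 2106/31]
R3 ← R3 − (1647/3881)·R2: [0, 0, -27216/3881, 1944/3881]
3 nonzero rows, so rank(AC) = 3.

3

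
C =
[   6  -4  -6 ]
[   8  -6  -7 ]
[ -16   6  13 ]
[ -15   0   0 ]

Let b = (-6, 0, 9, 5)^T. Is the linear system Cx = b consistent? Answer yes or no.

no

Row reduce the augmented matrix [C | b].
R2 ← R2 − (4/3)·R1: [0, -2/3, 1, 8]
R3 ← R3 + (8/3)·R1: [0, -14/3, -3, -7]
R4 ← R4 + (5/2)·R1: [0, -10, -15, -10]
R3 ← R3 − (7)·R2: [0, 0, -10, -63]
R4 ← R4 − (15)·R2: [0, 0, -30, -130]
R4 ← R4 − (3)·R3: [0, 0, 0, 59]
The echelon form has 4 nonzero rows; the last pivot sits in the augmented column, so rank(C) = 3 but rank([C|b]) = 4.
Since the ranks differ, the system is inconsistent.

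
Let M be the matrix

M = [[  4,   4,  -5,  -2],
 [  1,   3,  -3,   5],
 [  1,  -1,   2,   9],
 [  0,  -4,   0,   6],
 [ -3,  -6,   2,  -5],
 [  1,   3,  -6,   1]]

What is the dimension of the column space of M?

4

Row reduce to echelon form.
R2 ← R2 − (1/4)·R1: [0, 2, -7/4, 11/2]
R3 ← R3 − (1/4)·R1: [0, -2, 13/4, 19/2]
R5 ← R5 + (3/4)·R1: [0, -3, -7/4, -13/2]
R6 ← R6 − (1/4)·R1: [0, 2, -19/4, 3/2]
R3 ← R3 + R2: [0, 0, 3/2, 15]
R4 ← R4 + (2)·R2: [0, 0, -7/2, 17]
R5 ← R5 + (3/2)·R2: [0, 0, -35/8, 7/4]
R6 ← R6 − R2: [0, 0, -3, -4]
R4 ← R4 + (7/3)·R3: [0, 0, 0, 52]
R5 ← R5 + (35/12)·R3: [0, 0, 0, 91/2]
R6 ← R6 + (2)·R3: [0, 0, 0, 26]
R5 ← R5 − (7/8)·R4: [0, 0, 0, 0]
R6 ← R6 − (1/2)·R4: [0, 0, 0, 0]
Echelon form has 4 nonzero rows, so rank(M) = 4.
The column space has dimension equal to the rank: 4.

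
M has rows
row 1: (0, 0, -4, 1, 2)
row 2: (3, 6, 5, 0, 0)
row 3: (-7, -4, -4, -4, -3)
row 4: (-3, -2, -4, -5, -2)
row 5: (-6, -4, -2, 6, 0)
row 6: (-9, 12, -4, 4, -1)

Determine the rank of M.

5

Row reduce to echelon form.
Swap R1 ↔ R2
R3 ← R3 + (7/3)·R1: [0, 10, 23/3, -4, -3]
R4 ← R4 + R1: [0, 4, 1, -5, -2]
R5 ← R5 + (2)·R1: [0, 8, 8, 6, 0]
R6 ← R6 + (3)·R1: [0, 30, 11, 4, -1]
Swap R2 ↔ R3
R4 ← R4 − (2/5)·R2: [0, 0, -31/15, -17/5, -4/5]
R5 ← R5 − (4/5)·R2: [0, 0, 28/15, 46/5, 12/5]
R6 ← R6 − (3)·R2: [0, 0, -12, 16, 8]
R4 ← R4 − (31/60)·R3: [0, 0, 0, -47/12, -11/6]
R5 ← R5 + (7/15)·R3: [0, 0, 0, 29/3, 10/3]
R6 ← R6 − (3)·R3: [0, 0, 0, 13, 2]
R5 ← R5 + (116/47)·R4: [0, 0, 0, 0, -56/47]
R6 ← R6 + (156/47)·R4: [0, 0, 0, 0, -192/47]
R6 ← R6 − (24/7)·R5: [0, 0, 0, 0, 0]
Echelon form has 5 nonzero rows, so rank(M) = 5.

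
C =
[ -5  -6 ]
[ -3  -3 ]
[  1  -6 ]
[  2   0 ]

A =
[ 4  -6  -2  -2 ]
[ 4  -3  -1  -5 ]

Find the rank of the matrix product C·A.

First compute CA:
[[-44,  48,  16,  40],
 [-24,  27,   9,  21],
 [-20,  12,   4,  28],
 [  8, -12,  -4,  -4]]
Now row reduce the product.
R2 ← R2 − (6/11)·R1: [0, 9/11, 3/11, -9/11]
R3 ← R3 − (5/11)·R1: [0, -108/11, -36/11, 108/11]
R4 ← R4 + (2/11)·R1: [0, -36/11, -12/11, 36/11]
R3 ← R3 + (12)·R2: [0, 0, 0, 0]
R4 ← R4 + (4)·R2: [0, 0, 0, 0]
2 nonzero rows, so rank(CA) = 2.

2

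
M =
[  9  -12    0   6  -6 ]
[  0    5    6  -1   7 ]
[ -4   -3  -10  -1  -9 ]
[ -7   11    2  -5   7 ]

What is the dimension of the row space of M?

2

Row reduce to echelon form.
R3 ← R3 + (4/9)·R1: [0, -25/3, -10, 5/3, -35/3]
R4 ← R4 + (7/9)·R1: [0, 5/3, 2, -1/3, 7/3]
R3 ← R3 + (5/3)·R2: [0, 0, 0, 0, 0]
R4 ← R4 − (1/3)·R2: [0, 0, 0, 0, 0]
Echelon form has 2 nonzero rows, so rank(M) = 2.
The row space has dimension equal to the rank: 2.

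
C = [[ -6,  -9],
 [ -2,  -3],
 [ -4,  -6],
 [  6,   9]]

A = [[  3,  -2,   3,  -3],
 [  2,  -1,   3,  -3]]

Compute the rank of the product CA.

1

First compute CA:
[[-36,  21, -45,  45],
 [-12,   7, -15,  15],
 [-24,  14, -30,  30],
 [ 36, -21,  45, -45]]
Now row reduce the product.
R2 ← R2 − (1/3)·R1: [0, 0, 0, 0]
R3 ← R3 − (2/3)·R1: [0, 0, 0, 0]
R4 ← R4 + R1: [0, 0, 0, 0]
1 nonzero row, so rank(CA) = 1.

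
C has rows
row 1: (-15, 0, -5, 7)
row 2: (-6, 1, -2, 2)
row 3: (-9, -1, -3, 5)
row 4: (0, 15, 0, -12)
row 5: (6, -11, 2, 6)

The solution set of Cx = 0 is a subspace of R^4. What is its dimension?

Row reduce to echelon form.
R2 ← R2 − (2/5)·R1: [0, 1, 0, -4/5]
R3 ← R3 − (3/5)·R1: [0, -1, 0, 4/5]
R5 ← R5 + (2/5)·R1: [0, -11, 0, 44/5]
R3 ← R3 + R2: [0, 0, 0, 0]
R4 ← R4 − (15)·R2: [0, 0, 0, 0]
R5 ← R5 + (11)·R2: [0, 0, 0, 0]
2 nonzero rows, so rank(C) = 2.
C has 4 columns; by rank–nullity, nullity = 4 − 2 = 2.

2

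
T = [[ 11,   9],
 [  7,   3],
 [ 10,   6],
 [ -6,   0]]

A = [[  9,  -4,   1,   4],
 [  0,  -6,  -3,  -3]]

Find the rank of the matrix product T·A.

First compute TA:
[[ 99, -98, -16,  17],
 [ 63, -46,  -2,  19],
 [ 90, -76,  -8,  22],
 [-54,  24,  -6, -24]]
Now row reduce the product.
R2 ← R2 − (7/11)·R1: [0, 180/11, 90/11, 90/11]
R3 ← R3 − (10/11)·R1: [0, 144/11, 72/11, 72/11]
R4 ← R4 + (6/11)·R1: [0, -324/11, -162/11, -162/11]
R3 ← R3 − (4/5)·R2: [0, 0, 0, 0]
R4 ← R4 + (9/5)·R2: [0, 0, 0, 0]
2 nonzero rows, so rank(TA) = 2.

2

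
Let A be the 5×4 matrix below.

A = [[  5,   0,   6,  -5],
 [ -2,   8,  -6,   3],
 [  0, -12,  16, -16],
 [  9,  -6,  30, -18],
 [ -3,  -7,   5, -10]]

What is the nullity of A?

Row reduce to echelon form.
R2 ← R2 + (2/5)·R1: [0, 8, -18/5, 1]
R4 ← R4 − (9/5)·R1: [0, -6, 96/5, -9]
R5 ← R5 + (3/5)·R1: [0, -7, 43/5, -13]
R3 ← R3 + (3/2)·R2: [0, 0, 53/5, -29/2]
R4 ← R4 + (3/4)·R2: [0, 0, 33/2, -33/4]
R5 ← R5 + (7/8)·R2: [0, 0, 109/20, -97/8]
R4 ← R4 − (165/106)·R3: [0, 0, 0, 759/53]
R5 ← R5 − (109/212)·R3: [0, 0, 0, -495/106]
R5 ← R5 + (15/46)·R4: [0, 0, 0, 0]
4 nonzero rows, so rank(A) = 4.
A has 4 columns; by rank–nullity, nullity = 4 − 4 = 0.

0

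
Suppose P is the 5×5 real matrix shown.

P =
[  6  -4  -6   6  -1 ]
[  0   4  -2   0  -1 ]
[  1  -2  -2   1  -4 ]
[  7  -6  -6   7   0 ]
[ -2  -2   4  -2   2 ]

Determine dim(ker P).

Row reduce to echelon form.
R3 ← R3 − (1/6)·R1: [0, -4/3, -1, 0, -23/6]
R4 ← R4 − (7/6)·R1: [0, -4/3, 1, 0, 7/6]
R5 ← R5 + (1/3)·R1: [0, -10/3, 2, 0, 5/3]
R3 ← R3 + (1/3)·R2: [0, 0, -5/3, 0, -25/6]
R4 ← R4 + (1/3)·R2: [0, 0, 1/3, 0, 5/6]
R5 ← R5 + (5/6)·R2: [0, 0, 1/3, 0, 5/6]
R4 ← R4 + (1/5)·R3: [0, 0, 0, 0, 0]
R5 ← R5 + (1/5)·R3: [0, 0, 0, 0, 0]
3 nonzero rows, so rank(P) = 3.
P has 5 columns; by rank–nullity, nullity = 5 − 3 = 2.

2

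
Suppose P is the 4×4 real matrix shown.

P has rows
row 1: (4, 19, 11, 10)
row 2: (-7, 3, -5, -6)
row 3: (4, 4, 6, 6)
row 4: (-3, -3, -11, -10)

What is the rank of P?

3

Row reduce to echelon form.
R2 ← R2 + (7/4)·R1: [0, 145/4, 57/4, 23/2]
R3 ← R3 − R1: [0, -15, -5, -4]
R4 ← R4 + (3/4)·R1: [0, 45/4, -11/4, -5/2]
R3 ← R3 + (12/29)·R2: [0, 0, 26/29, 22/29]
R4 ← R4 − (9/29)·R2: [0, 0, -208/29, -176/29]
R4 ← R4 + (8)·R3: [0, 0, 0, 0]
Echelon form has 3 nonzero rows, so rank(P) = 3.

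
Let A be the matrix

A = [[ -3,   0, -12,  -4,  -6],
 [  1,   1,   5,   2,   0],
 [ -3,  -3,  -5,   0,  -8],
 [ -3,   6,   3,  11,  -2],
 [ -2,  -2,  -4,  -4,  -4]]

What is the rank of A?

5

Row reduce to echelon form.
R2 ← R2 + (1/3)·R1: [0, 1, 1, 2/3, -2]
R3 ← R3 − R1: [0, -3, 7, 4, -2]
R4 ← R4 − R1: [0, 6, 15, 15, 4]
R5 ← R5 − (2/3)·R1: [0, -2, 4, -4/3, 0]
R3 ← R3 + (3)·R2: [0, 0, 10, 6, -8]
R4 ← R4 − (6)·R2: [0, 0, 9, 11, 16]
R5 ← R5 + (2)·R2: [0, 0, 6, 0, -4]
R4 ← R4 − (9/10)·R3: [0, 0, 0, 28/5, 116/5]
R5 ← R5 − (3/5)·R3: [0, 0, 0, -18/5, 4/5]
R5 ← R5 + (9/14)·R4: [0, 0, 0, 0, 110/7]
Echelon form has 5 nonzero rows, so rank(A) = 5.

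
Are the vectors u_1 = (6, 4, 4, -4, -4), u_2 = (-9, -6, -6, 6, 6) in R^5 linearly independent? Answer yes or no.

Form the matrix with these vectors as rows and row reduce.
R2 ← R2 + (3/2)·R1: [0, 0, 0, 0, 0]
1 nonzero row, so the 2 vectors span a space of dimension 1.
Since 1 < 2, the vectors are linearly dependent.

no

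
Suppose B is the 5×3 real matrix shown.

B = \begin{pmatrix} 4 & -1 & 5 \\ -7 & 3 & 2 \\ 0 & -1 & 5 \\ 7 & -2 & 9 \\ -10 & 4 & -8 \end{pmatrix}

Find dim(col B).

3

Row reduce to echelon form.
R2 ← R2 + (7/4)·R1: [0, 5/4, 43/4]
R4 ← R4 − (7/4)·R1: [0, -1/4, 1/4]
R5 ← R5 + (5/2)·R1: [0, 3/2, 9/2]
R3 ← R3 + (4/5)·R2: [0, 0, 68/5]
R4 ← R4 + (1/5)·R2: [0, 0, 12/5]
R5 ← R5 − (6/5)·R2: [0, 0, -42/5]
R4 ← R4 − (3/17)·R3: [0, 0, 0]
R5 ← R5 + (21/34)·R3: [0, 0, 0]
Echelon form has 3 nonzero rows, so rank(B) = 3.
The column space has dimension equal to the rank: 3.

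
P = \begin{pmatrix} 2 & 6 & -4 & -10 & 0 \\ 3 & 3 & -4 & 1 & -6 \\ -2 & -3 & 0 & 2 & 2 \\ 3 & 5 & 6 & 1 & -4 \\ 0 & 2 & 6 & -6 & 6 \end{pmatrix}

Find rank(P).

Row reduce to echelon form.
R2 ← R2 − (3/2)·R1: [0, -6, 2, 16, -6]
R3 ← R3 + R1: [0, 3, -4, -8, 2]
R4 ← R4 − (3/2)·R1: [0, -4, 12, 16, -4]
R3 ← R3 + (1/2)·R2: [0, 0, -3, 0, -1]
R4 ← R4 − (2/3)·R2: [0, 0, 32/3, 16/3, 0]
R5 ← R5 + (1/3)·R2: [0, 0, 20/3, -2/3, 4]
R4 ← R4 + (32/9)·R3: [0, 0, 0, 16/3, -32/9]
R5 ← R5 + (20/9)·R3: [0, 0, 0, -2/3, 16/9]
R5 ← R5 + (1/8)·R4: [0, 0, 0, 0, 4/3]
Echelon form has 5 nonzero rows, so rank(P) = 5.

5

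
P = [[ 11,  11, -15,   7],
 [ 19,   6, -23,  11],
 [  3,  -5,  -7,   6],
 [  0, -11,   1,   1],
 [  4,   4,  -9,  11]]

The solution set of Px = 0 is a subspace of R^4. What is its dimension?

Row reduce to echelon form.
R2 ← R2 − (19/11)·R1: [0, -13, 32/11, -12/11]
R3 ← R3 − (3/11)·R1: [0, -8, -32/11, 45/11]
R5 ← R5 − (4/11)·R1: [0, 0, -39/11, 93/11]
R3 ← R3 − (8/13)·R2: [0, 0, -672/143, 681/143]
R4 ← R4 − (11/13)·R2: [0, 0, -19/13, 25/13]
R4 ← R4 − (209/672)·R3: [0, 0, 0, 99/224]
R5 ← R5 − (169/224)·R3: [0, 0, 0, 1089/224]
R5 ← R5 − (11)·R4: [0, 0, 0, 0]
4 nonzero rows, so rank(P) = 4.
P has 4 columns; by rank–nullity, nullity = 4 − 4 = 0.

0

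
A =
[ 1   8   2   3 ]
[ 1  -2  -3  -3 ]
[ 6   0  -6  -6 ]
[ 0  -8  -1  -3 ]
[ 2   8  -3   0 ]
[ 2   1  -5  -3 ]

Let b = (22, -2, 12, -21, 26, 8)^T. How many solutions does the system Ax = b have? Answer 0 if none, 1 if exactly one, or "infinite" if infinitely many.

Row reduce the augmented matrix [A | b].
R2 ← R2 − R1: [0, -10, -5, -6, -24]
R3 ← R3 − (6)·R1: [0, -48, -18, -24, -120]
R5 ← R5 − (2)·R1: [0, -8, -7, -6, -18]
R6 ← R6 − (2)·R1: [0, -15, -9, -9, -36]
R3 ← R3 − (24/5)·R2: [0, 0, 6, 24/5, -24/5]
R4 ← R4 − (4/5)·R2: [0, 0, 3, 9/5, -9/5]
R5 ← R5 − (4/5)·R2: [0, 0, -3, -6/5, 6/5]
R6 ← R6 − (3/2)·R2: [0, 0, -3/2, 0, 0]
R4 ← R4 − (1/2)·R3: [0, 0, 0, -3/5, 3/5]
R5 ← R5 + (1/2)·R3: [0, 0, 0, 6/5, -6/5]
R6 ← R6 + (1/4)·R3: [0, 0, 0, 6/5, -6/5]
R5 ← R5 + (2)·R4: [0, 0, 0, 0, 0]
R6 ← R6 + (2)·R4: [0, 0, 0, 0, 0]
The echelon form has 4 nonzero rows, and every pivot lies in the first 4 columns, so rank(A) = rank([A|b]) = 4.
The system is consistent.
rank = 4 = number of unknowns, so the solution is unique.

1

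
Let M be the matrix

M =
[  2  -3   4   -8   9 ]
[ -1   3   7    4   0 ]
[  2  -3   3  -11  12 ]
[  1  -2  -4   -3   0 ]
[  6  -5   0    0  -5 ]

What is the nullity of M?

Row reduce to echelon form.
R2 ← R2 + (1/2)·R1: [0, 3/2, 9, 0, 9/2]
R3 ← R3 − R1: [0, 0, -1, -3, 3]
R4 ← R4 − (1/2)·R1: [0, -1/2, -6, 1, -9/2]
R5 ← R5 − (3)·R1: [0, 4, -12, 24, -32]
R4 ← R4 + (1/3)·R2: [0, 0, -3, 1, -3]
R5 ← R5 − (8/3)·R2: [0, 0, -36, 24, -44]
R4 ← R4 − (3)·R3: [0, 0, 0, 10, -12]
R5 ← R5 − (36)·R3: [0, 0, 0, 132, -152]
R5 ← R5 − (66/5)·R4: [0, 0, 0, 0, 32/5]
5 nonzero rows, so rank(M) = 5.
M has 5 columns; by rank–nullity, nullity = 5 − 5 = 0.

0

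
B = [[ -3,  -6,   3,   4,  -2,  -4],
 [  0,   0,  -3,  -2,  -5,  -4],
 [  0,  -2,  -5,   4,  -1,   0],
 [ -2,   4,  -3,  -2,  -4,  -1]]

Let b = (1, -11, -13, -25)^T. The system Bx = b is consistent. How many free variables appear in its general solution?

Row reduce the augmented matrix [B | b].
R4 ← R4 − (2/3)·R1: [0, 8, -5, -14/3, -8/3, 5/3, -77/3]
Swap R2 ↔ R3
R4 ← R4 + (4)·R2: [0, 0, -25, 34/3, -20/3, 5/3, -233/3]
R4 ← R4 − (25/3)·R3: [0, 0, 0, 28, 35, 35, 14]
The echelon form has 4 nonzero rows, and every pivot lies in the first 6 columns, so rank(B) = rank([B|b]) = 4.
The system is consistent.
Free variables = (unknowns) − (rank) = 6 − 4 = 2.

2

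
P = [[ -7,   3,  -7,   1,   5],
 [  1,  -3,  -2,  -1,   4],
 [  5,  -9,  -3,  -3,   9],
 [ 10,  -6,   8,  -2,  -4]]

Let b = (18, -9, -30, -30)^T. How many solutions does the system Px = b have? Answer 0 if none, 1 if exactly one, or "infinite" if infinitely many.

infinite

Row reduce the augmented matrix [P | b].
R2 ← R2 + (1/7)·R1: [0, -18/7, -3, -6/7, 33/7, -45/7]
R3 ← R3 + (5/7)·R1: [0, -48/7, -8, -16/7, 88/7, -120/7]
R4 ← R4 + (10/7)·R1: [0, -12/7, -2, -4/7, 22/7, -30/7]
R3 ← R3 − (8/3)·R2: [0, 0, 0, 0, 0, 0]
R4 ← R4 − (2/3)·R2: [0, 0, 0, 0, 0, 0]
The echelon form has 2 nonzero rows, and every pivot lies in the first 5 columns, so rank(P) = rank([P|b]) = 2.
The system is consistent.
rank = 2 < 5 unknowns, so there are infinitely many solutions.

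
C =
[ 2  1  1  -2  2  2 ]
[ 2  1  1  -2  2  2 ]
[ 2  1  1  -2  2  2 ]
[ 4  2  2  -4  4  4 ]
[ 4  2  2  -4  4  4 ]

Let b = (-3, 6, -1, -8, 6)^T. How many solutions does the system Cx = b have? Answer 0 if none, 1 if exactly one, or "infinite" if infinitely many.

0

Row reduce the augmented matrix [C | b].
R2 ← R2 − R1: [0, 0, 0, 0, 0, 0, 9]
R3 ← R3 − R1: [0, 0, 0, 0, 0, 0, 2]
R4 ← R4 − (2)·R1: [0, 0, 0, 0, 0, 0, -2]
R5 ← R5 − (2)·R1: [0, 0, 0, 0, 0, 0, 12]
R3 ← R3 − (2/9)·R2: [0, 0, 0, 0, 0, 0, 0]
R4 ← R4 + (2/9)·R2: [0, 0, 0, 0, 0, 0, 0]
R5 ← R5 − (4/3)·R2: [0, 0, 0, 0, 0, 0, 0]
The echelon form has 2 nonzero rows; the last pivot sits in the augmented column, so rank(C) = 1 but rank([C|b]) = 2.
Since the ranks differ, the system is inconsistent.
It has no solutions.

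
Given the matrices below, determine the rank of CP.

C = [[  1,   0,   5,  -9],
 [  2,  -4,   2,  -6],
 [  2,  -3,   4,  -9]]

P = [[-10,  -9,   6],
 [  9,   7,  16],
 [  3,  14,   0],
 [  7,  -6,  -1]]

First compute CP:
[[-58, 115,  15],
 [-92,  18, -46],
 [-98,  71, -27]]
Now row reduce the product.
R2 ← R2 − (46/29)·R1: [0, -4768/29, -2024/29]
R3 ← R3 − (49/29)·R1: [0, -3576/29, -1518/29]
R3 ← R3 − (3/4)·R2: [0, 0, 0]
2 nonzero rows, so rank(CP) = 2.

2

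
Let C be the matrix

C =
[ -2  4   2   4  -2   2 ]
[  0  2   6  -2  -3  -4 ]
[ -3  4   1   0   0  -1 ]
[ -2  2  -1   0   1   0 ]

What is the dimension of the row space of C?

3

Row reduce to echelon form.
R3 ← R3 − (3/2)·R1: [0, -2, -2, -6, 3, -4]
R4 ← R4 − R1: [0, -2, -3, -4, 3, -2]
R3 ← R3 + R2: [0, 0, 4, -8, 0, -8]
R4 ← R4 + R2: [0, 0, 3, -6, 0, -6]
R4 ← R4 − (3/4)·R3: [0, 0, 0, 0, 0, 0]
Echelon form has 3 nonzero rows, so rank(C) = 3.
The row space has dimension equal to the rank: 3.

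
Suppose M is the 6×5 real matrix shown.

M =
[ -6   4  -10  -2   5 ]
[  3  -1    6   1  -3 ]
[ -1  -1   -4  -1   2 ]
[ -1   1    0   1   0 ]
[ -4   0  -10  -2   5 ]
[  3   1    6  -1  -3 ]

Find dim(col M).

Row reduce to echelon form.
R2 ← R2 + (1/2)·R1: [0, 1, 1, 0, -1/2]
R3 ← R3 − (1/6)·R1: [0, -5/3, -7/3, -2/3, 7/6]
R4 ← R4 − (1/6)·R1: [0, 1/3, 5/3, 4/3, -5/6]
R5 ← R5 − (2/3)·R1: [0, -8/3, -10/3, -2/3, 5/3]
R6 ← R6 + (1/2)·R1: [0, 3, 1, -2, -1/2]
R3 ← R3 + (5/3)·R2: [0, 0, -2/3, -2/3, 1/3]
R4 ← R4 − (1/3)·R2: [0, 0, 4/3, 4/3, -2/3]
R5 ← R5 + (8/3)·R2: [0, 0, -2/3, -2/3, 1/3]
R6 ← R6 − (3)·R2: [0, 0, -2, -2, 1]
R4 ← R4 + (2)·R3: [0, 0, 0, 0, 0]
R5 ← R5 − R3: [0, 0, 0, 0, 0]
R6 ← R6 − (3)·R3: [0, 0, 0, 0, 0]
Echelon form has 3 nonzero rows, so rank(M) = 3.
The column space has dimension equal to the rank: 3.

3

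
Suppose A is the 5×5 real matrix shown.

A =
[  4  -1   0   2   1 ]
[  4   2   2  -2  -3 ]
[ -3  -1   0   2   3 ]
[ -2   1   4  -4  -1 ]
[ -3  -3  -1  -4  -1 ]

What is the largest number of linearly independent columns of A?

5

Row reduce to echelon form.
R2 ← R2 − R1: [0, 3, 2, -4, -4]
R3 ← R3 + (3/4)·R1: [0, -7/4, 0, 7/2, 15/4]
R4 ← R4 + (1/2)·R1: [0, 1/2, 4, -3, -1/2]
R5 ← R5 + (3/4)·R1: [0, -15/4, -1, -5/2, -1/4]
R3 ← R3 + (7/12)·R2: [0, 0, 7/6, 7/6, 17/12]
R4 ← R4 − (1/6)·R2: [0, 0, 11/3, -7/3, 1/6]
R5 ← R5 + (5/4)·R2: [0, 0, 3/2, -15/2, -21/4]
R4 ← R4 − (22/7)·R3: [0, 0, 0, -6, -30/7]
R5 ← R5 − (9/7)·R3: [0, 0, 0, -9, -99/14]
R5 ← R5 − (3/2)·R4: [0, 0, 0, 0, -9/14]
Echelon form has 5 nonzero rows, so rank(A) = 5.
The rank gives the maximum number of linearly independent columns: 5.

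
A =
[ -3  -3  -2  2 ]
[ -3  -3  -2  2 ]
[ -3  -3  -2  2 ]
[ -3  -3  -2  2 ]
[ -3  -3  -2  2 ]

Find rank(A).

1

Row reduce to echelon form.
R2 ← R2 − R1: [0, 0, 0, 0]
R3 ← R3 − R1: [0, 0, 0, 0]
R4 ← R4 − R1: [0, 0, 0, 0]
R5 ← R5 − R1: [0, 0, 0, 0]
Echelon form has 1 nonzero row, so rank(A) = 1.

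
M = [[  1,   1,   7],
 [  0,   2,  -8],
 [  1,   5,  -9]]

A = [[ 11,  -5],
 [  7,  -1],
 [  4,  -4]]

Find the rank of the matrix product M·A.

First compute MA:
[[ 46, -34],
 [-18,  30],
 [ 10,  26]]
Now row reduce the product.
R2 ← R2 + (9/23)·R1: [0, 384/23]
R3 ← R3 − (5/23)·R1: [0, 768/23]
R3 ← R3 − (2)·R2: [0, 0]
2 nonzero rows, so rank(MA) = 2.

2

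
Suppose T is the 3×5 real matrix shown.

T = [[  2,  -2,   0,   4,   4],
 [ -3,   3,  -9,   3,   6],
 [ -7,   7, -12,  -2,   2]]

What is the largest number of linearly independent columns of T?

Row reduce to echelon form.
R2 ← R2 + (3/2)·R1: [0, 0, -9, 9, 12]
R3 ← R3 + (7/2)·R1: [0, 0, -12, 12, 16]
R3 ← R3 − (4/3)·R2: [0, 0, 0, 0, 0]
Echelon form has 2 nonzero rows, so rank(T) = 2.
The rank gives the maximum number of linearly independent columns: 2.

2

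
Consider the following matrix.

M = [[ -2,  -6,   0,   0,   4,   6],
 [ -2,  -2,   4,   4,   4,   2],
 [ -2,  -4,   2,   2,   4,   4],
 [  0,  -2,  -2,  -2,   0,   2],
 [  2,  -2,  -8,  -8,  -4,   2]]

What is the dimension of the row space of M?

2

Row reduce to echelon form.
R2 ← R2 − R1: [0, 4, 4, 4, 0, -4]
R3 ← R3 − R1: [0, 2, 2, 2, 0, -2]
R5 ← R5 + R1: [0, -8, -8, -8, 0, 8]
R3 ← R3 − (1/2)·R2: [0, 0, 0, 0, 0, 0]
R4 ← R4 + (1/2)·R2: [0, 0, 0, 0, 0, 0]
R5 ← R5 + (2)·R2: [0, 0, 0, 0, 0, 0]
Echelon form has 2 nonzero rows, so rank(M) = 2.
The row space has dimension equal to the rank: 2.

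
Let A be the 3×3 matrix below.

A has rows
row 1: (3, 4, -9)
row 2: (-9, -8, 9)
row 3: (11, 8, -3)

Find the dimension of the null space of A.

1

Row reduce to echelon form.
R2 ← R2 + (3)·R1: [0, 4, -18]
R3 ← R3 − (11/3)·R1: [0, -20/3, 30]
R3 ← R3 + (5/3)·R2: [0, 0, 0]
2 nonzero rows, so rank(A) = 2.
A has 3 columns; by rank–nullity, nullity = 3 − 2 = 1.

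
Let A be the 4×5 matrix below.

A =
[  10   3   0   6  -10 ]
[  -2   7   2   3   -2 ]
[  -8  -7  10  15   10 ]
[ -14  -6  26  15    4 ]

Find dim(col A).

4

Row reduce to echelon form.
R2 ← R2 + (1/5)·R1: [0, 38/5, 2, 21/5, -4]
R3 ← R3 + (4/5)·R1: [0, -23/5, 10, 99/5, 2]
R4 ← R4 + (7/5)·R1: [0, -9/5, 26, 117/5, -10]
R3 ← R3 + (23/38)·R2: [0, 0, 213/19, 849/38, -8/19]
R4 ← R4 + (9/38)·R2: [0, 0, 503/19, 927/38, -208/19]
R4 ← R4 − (503/213)·R3: [0, 0, 0, -2014/71, -2120/213]
Echelon form has 4 nonzero rows, so rank(A) = 4.
The column space has dimension equal to the rank: 4.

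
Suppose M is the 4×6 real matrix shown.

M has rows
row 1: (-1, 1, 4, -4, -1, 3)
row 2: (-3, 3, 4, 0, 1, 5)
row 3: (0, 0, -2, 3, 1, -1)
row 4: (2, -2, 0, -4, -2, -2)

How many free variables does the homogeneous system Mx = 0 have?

Row reduce to echelon form.
R2 ← R2 − (3)·R1: [0, 0, -8, 12, 4, -4]
R4 ← R4 + (2)·R1: [0, 0, 8, -12, -4, 4]
R3 ← R3 − (1/4)·R2: [0, 0, 0, 0, 0, 0]
R4 ← R4 + R2: [0, 0, 0, 0, 0, 0]
2 nonzero rows, so rank(M) = 2.
M has 6 columns; by rank–nullity, nullity = 6 − 2 = 4.

4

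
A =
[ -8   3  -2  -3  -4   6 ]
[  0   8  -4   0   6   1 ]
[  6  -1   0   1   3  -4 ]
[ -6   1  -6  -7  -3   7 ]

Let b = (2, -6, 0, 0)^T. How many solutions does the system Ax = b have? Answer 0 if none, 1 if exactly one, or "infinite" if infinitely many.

infinite

Row reduce the augmented matrix [A | b].
R3 ← R3 + (3/4)·R1: [0, 5/4, -3/2, -5/4, 0, 1/2, 3/2]
R4 ← R4 − (3/4)·R1: [0, -5/4, -9/2, -19/4, 0, 5/2, -3/2]
R3 ← R3 − (5/32)·R2: [0, 0, -7/8, -5/4, -15/16, 11/32, 39/16]
R4 ← R4 + (5/32)·R2: [0, 0, -41/8, -19/4, 15/16, 85/32, -39/16]
R4 ← R4 − (41/7)·R3: [0, 0, 0, 18/7, 45/7, 9/14, -117/7]
The echelon form has 4 nonzero rows, and every pivot lies in the first 6 columns, so rank(A) = rank([A|b]) = 4.
The system is consistent.
rank = 4 < 6 unknowns, so there are infinitely many solutions.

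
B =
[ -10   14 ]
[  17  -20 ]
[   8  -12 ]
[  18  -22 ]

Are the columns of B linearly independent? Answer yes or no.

yes

Row reduce B to echelon form.
R2 ← R2 + (17/10)·R1: [0, 19/5]
R3 ← R3 + (4/5)·R1: [0, -4/5]
R4 ← R4 + (9/5)·R1: [0, 16/5]
R3 ← R3 + (4/19)·R2: [0, 0]
R4 ← R4 − (16/19)·R2: [0, 0]
2 pivots among 2 columns.
Every column is a pivot column, so the columns are linearly independent.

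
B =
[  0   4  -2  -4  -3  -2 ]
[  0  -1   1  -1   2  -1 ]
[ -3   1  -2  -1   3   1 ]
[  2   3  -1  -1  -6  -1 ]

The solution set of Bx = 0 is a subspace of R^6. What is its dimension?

Row reduce to echelon form.
Swap R1 ↔ R3
R4 ← R4 + (2/3)·R1: [0, 11/3, -7/3, -5/3, -4, -1/3]
R3 ← R3 + (4)·R2: [0, 0, 2, -8, 5, -6]
R4 ← R4 + (11/3)·R2: [0, 0, 4/3, -16/3, 10/3, -4]
R4 ← R4 − (2/3)·R3: [0, 0, 0, 0, 0, 0]
3 nonzero rows, so rank(B) = 3.
B has 6 columns; by rank–nullity, nullity = 6 − 3 = 3.

3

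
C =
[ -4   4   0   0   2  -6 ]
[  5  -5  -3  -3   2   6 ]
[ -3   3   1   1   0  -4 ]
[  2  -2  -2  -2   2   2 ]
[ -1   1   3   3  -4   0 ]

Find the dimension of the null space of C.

4

Row reduce to echelon form.
R2 ← R2 + (5/4)·R1: [0, 0, -3, -3, 9/2, -3/2]
R3 ← R3 − (3/4)·R1: [0, 0, 1, 1, -3/2, 1/2]
R4 ← R4 + (1/2)·R1: [0, 0, -2, -2, 3, -1]
R5 ← R5 − (1/4)·R1: [0, 0, 3, 3, -9/2, 3/2]
R3 ← R3 + (1/3)·R2: [0, 0, 0, 0, 0, 0]
R4 ← R4 − (2/3)·R2: [0, 0, 0, 0, 0, 0]
R5 ← R5 + R2: [0, 0, 0, 0, 0, 0]
2 nonzero rows, so rank(C) = 2.
C has 6 columns; by rank–nullity, nullity = 6 − 2 = 4.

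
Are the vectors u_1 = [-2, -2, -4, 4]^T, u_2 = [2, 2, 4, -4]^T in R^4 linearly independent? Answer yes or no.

Form the matrix with these vectors as rows and row reduce.
R2 ← R2 + R1: [0, 0, 0, 0]
1 nonzero row, so the 2 vectors span a space of dimension 1.
Since 1 < 2, the vectors are linearly dependent.

no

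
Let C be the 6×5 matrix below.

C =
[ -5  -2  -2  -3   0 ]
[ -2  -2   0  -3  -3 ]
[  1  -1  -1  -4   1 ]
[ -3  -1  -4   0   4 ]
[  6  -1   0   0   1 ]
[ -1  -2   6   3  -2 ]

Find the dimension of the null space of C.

Row reduce to echelon form.
R2 ← R2 − (2/5)·R1: [0, -6/5, 4/5, -9/5, -3]
R3 ← R3 + (1/5)·R1: [0, -7/5, -7/5, -23/5, 1]
R4 ← R4 − (3/5)·R1: [0, 1/5, -14/5, 9/5, 4]
R5 ← R5 + (6/5)·R1: [0, -17/5, -12/5, -18/5, 1]
R6 ← R6 − (1/5)·R1: [0, -8/5, 32/5, 18/5, -2]
R3 ← R3 − (7/6)·R2: [0, 0, -7/3, -5/2, 9/2]
R4 ← R4 + (1/6)·R2: [0, 0, -8/3, 3/2, 7/2]
R5 ← R5 − (17/6)·R2: [0, 0, -14/3, 3/2, 19/2]
R6 ← R6 − (4/3)·R2: [0, 0, 16/3, 6, 2]
R4 ← R4 − (8/7)·R3: [0, 0, 0, 61/14, -23/14]
R5 ← R5 − (2)·R3: [0, 0, 0, 13/2, 1/2]
R6 ← R6 + (16/7)·R3: [0, 0, 0, 2/7, 86/7]
R5 ← R5 − (91/61)·R4: [0, 0, 0, 0, 180/61]
R6 ← R6 − (4/61)·R4: [0, 0, 0, 0, 756/61]
R6 ← R6 − (21/5)·R5: [0, 0, 0, 0, 0]
5 nonzero rows, so rank(C) = 5.
C has 5 columns; by rank–nullity, nullity = 5 − 5 = 0.

0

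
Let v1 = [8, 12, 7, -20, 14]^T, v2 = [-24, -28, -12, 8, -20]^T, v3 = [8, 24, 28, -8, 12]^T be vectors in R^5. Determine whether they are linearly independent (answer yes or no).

yes

Form the matrix with these vectors as rows and row reduce.
R2 ← R2 + (3)·R1: [0, 8, 9, -52, 22]
R3 ← R3 − R1: [0, 12, 21, 12, -2]
R3 ← R3 − (3/2)·R2: [0, 0, 15/2, 90, -35]
3 nonzero rows, so the 3 vectors span a space of dimension 3.
Since 3 = 3, the vectors are linearly independent.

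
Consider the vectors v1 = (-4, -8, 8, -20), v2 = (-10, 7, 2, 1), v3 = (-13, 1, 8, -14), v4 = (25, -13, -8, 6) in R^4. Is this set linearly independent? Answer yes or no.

Form the matrix with these vectors as rows and row reduce.
R2 ← R2 − (5/2)·R1: [0, 27, -18, 51]
R3 ← R3 − (13/4)·R1: [0, 27, -18, 51]
R4 ← R4 + (25/4)·R1: [0, -63, 42, -119]
R3 ← R3 − R2: [0, 0, 0, 0]
R4 ← R4 + (7/3)·R2: [0, 0, 0, 0]
2 nonzero rows, so the 4 vectors span a space of dimension 2.
Since 2 < 4, the vectors are linearly dependent.

no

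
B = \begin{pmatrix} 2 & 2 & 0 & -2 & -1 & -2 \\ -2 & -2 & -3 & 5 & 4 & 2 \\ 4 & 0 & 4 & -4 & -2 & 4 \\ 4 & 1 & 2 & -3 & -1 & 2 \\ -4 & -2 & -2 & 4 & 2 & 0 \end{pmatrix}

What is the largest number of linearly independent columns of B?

3

Row reduce to echelon form.
R2 ← R2 + R1: [0, 0, -3, 3, 3, 0]
R3 ← R3 − (2)·R1: [0, -4, 4, 0, 0, 8]
R4 ← R4 − (2)·R1: [0, -3, 2, 1, 1, 6]
R5 ← R5 + (2)·R1: [0, 2, -2, 0, 0, -4]
Swap R2 ↔ R3
R4 ← R4 − (3/4)·R2: [0, 0, -1, 1, 1, 0]
R5 ← R5 + (1/2)·R2: [0, 0, 0, 0, 0, 0]
R4 ← R4 − (1/3)·R3: [0, 0, 0, 0, 0, 0]
Echelon form has 3 nonzero rows, so rank(B) = 3.
The rank gives the maximum number of linearly independent columns: 3.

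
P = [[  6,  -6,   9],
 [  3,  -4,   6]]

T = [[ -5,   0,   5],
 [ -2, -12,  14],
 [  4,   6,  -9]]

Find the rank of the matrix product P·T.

First compute PT:
[[ 18, 126, -135],
 [ 17,  84, -95]]
Now row reduce the product.
R2 ← R2 − (17/18)·R1: [0, -35, 65/2]
2 nonzero rows, so rank(PT) = 2.

2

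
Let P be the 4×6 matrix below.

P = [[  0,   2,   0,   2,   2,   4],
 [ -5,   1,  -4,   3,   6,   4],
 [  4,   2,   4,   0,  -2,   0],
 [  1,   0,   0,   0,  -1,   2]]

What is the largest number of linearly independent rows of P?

3

Row reduce to echelon form.
Swap R1 ↔ R2
R3 ← R3 + (4/5)·R1: [0, 14/5, 4/5, 12/5, 14/5, 16/5]
R4 ← R4 + (1/5)·R1: [0, 1/5, -4/5, 3/5, 1/5, 14/5]
R3 ← R3 − (7/5)·R2: [0, 0, 4/5, -2/5, 0, -12/5]
R4 ← R4 − (1/10)·R2: [0, 0, -4/5, 2/5, 0, 12/5]
R4 ← R4 + R3: [0, 0, 0, 0, 0, 0]
Echelon form has 3 nonzero rows, so rank(P) = 3.
The rank gives the maximum number of linearly independent rows: 3.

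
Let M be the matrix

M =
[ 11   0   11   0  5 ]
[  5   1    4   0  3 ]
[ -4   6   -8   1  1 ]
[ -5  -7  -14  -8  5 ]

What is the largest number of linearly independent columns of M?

Row reduce to echelon form.
R2 ← R2 − (5/11)·R1: [0, 1, -1, 0, 8/11]
R3 ← R3 + (4/11)·R1: [0, 6, -4, 1, 31/11]
R4 ← R4 + (5/11)·R1: [0, -7, -9, -8, 80/11]
R3 ← R3 − (6)·R2: [0, 0, 2, 1, -17/11]
R4 ← R4 + (7)·R2: [0, 0, -16, -8, 136/11]
R4 ← R4 + (8)·R3: [0, 0, 0, 0, 0]
Echelon form has 3 nonzero rows, so rank(M) = 3.
The rank gives the maximum number of linearly independent columns: 3.

3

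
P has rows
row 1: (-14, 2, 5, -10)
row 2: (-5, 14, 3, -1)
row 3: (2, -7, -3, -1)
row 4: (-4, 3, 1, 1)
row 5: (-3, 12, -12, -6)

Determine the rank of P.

4

Row reduce to echelon form.
R2 ← R2 − (5/14)·R1: [0, 93/7, 17/14, 18/7]
R3 ← R3 + (1/7)·R1: [0, -47/7, -16/7, -17/7]
R4 ← R4 − (2/7)·R1: [0, 17/7, -3/7, 27/7]
R5 ← R5 − (3/14)·R1: [0, 81/7, -183/14, -27/7]
R3 ← R3 + (47/93)·R2: [0, 0, -311/186, -35/31]
R4 ← R4 − (17/93)·R2: [0, 0, -121/186, 105/31]
R5 ← R5 − (27/31)·R2: [0, 0, -438/31, -189/31]
R4 ← R4 − (121/311)·R3: [0, 0, 0, 1190/311]
R5 ← R5 − (2628/311)·R3: [0, 0, 0, 1071/311]
R5 ← R5 − (9/10)·R4: [0, 0, 0, 0]
Echelon form has 4 nonzero rows, so rank(P) = 4.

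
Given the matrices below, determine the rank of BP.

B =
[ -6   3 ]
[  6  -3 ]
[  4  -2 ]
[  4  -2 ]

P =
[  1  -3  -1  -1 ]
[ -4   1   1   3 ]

First compute BP:
[[-18,  21,   9,  15],
 [ 18, -21,  -9, -15],
 [ 12, -14,  -6, -10],
 [ 12, -14,  -6, -10]]
Now row reduce the product.
R2 ← R2 + R1: [0, 0, 0, 0]
R3 ← R3 + (2/3)·R1: [0, 0, 0, 0]
R4 ← R4 + (2/3)·R1: [0, 0, 0, 0]
1 nonzero row, so rank(BP) = 1.

1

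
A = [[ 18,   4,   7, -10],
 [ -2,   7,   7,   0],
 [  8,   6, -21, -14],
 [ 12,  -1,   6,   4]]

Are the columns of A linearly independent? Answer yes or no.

Row reduce A to echelon form.
R2 ← R2 + (1/9)·R1: [0, 67/9, 70/9, -10/9]
R3 ← R3 − (4/9)·R1: [0, 38/9, -217/9, -86/9]
R4 ← R4 − (2/3)·R1: [0, -11/3, 4/3, 32/3]
R3 ← R3 − (38/67)·R2: [0, 0, -1911/67, -598/67]
R4 ← R4 + (33/67)·R2: [0, 0, 346/67, 678/67]
R4 ← R4 + (346/1911)·R3: [0, 0, 0, 1250/147]
4 pivots among 4 columns.
Every column is a pivot column, so the columns are linearly independent.

yes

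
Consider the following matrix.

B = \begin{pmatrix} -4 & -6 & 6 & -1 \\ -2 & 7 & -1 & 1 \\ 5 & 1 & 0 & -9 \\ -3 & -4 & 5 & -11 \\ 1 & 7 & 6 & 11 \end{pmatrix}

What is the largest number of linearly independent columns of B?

4

Row reduce to echelon form.
R2 ← R2 − (1/2)·R1: [0, 10, -4, 3/2]
R3 ← R3 + (5/4)·R1: [0, -13/2, 15/2, -41/4]
R4 ← R4 − (3/4)·R1: [0, 1/2, 1/2, -41/4]
R5 ← R5 + (1/4)·R1: [0, 11/2, 15/2, 43/4]
R3 ← R3 + (13/20)·R2: [0, 0, 49/10, -371/40]
R4 ← R4 − (1/20)·R2: [0, 0, 7/10, -413/40]
R5 ← R5 − (11/20)·R2: [0, 0, 97/10, 397/40]
R4 ← R4 − (1/7)·R3: [0, 0, 0, -9]
R5 ← R5 − (97/49)·R3: [0, 0, 0, 198/7]
R5 ← R5 + (22/7)·R4: [0, 0, 0, 0]
Echelon form has 4 nonzero rows, so rank(B) = 4.
The rank gives the maximum number of linearly independent columns: 4.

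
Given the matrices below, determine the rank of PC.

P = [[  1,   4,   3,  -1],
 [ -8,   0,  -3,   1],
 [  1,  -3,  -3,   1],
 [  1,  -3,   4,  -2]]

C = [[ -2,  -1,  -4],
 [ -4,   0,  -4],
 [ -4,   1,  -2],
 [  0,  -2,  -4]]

2

First compute PC:
[[-30,   4, -22],
 [ 28,   3,  34],
 [ 22,  -6,  10],
 [ -6,   7,   8]]
Now row reduce the product.
R2 ← R2 + (14/15)·R1: [0, 101/15, 202/15]
R3 ← R3 + (11/15)·R1: [0, -46/15, -92/15]
R4 ← R4 − (1/5)·R1: [0, 31/5, 62/5]
R3 ← R3 + (46/101)·R2: [0, 0, 0]
R4 ← R4 − (93/101)·R2: [0, 0, 0]
2 nonzero rows, so rank(PC) = 2.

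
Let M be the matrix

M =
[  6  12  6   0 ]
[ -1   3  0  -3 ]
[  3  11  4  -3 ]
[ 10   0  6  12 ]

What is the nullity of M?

Row reduce to echelon form.
R2 ← R2 + (1/6)·R1: [0, 5, 1, -3]
R3 ← R3 − (1/2)·R1: [0, 5, 1, -3]
R4 ← R4 − (5/3)·R1: [0, -20, -4, 12]
R3 ← R3 − R2: [0, 0, 0, 0]
R4 ← R4 + (4)·R2: [0, 0, 0, 0]
2 nonzero rows, so rank(M) = 2.
M has 4 columns; by rank–nullity, nullity = 4 − 2 = 2.

2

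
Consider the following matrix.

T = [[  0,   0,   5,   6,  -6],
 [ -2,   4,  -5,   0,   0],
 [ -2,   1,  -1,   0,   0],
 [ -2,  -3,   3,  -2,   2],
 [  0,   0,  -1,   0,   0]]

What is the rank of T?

Row reduce to echelon form.
Swap R1 ↔ R2
R3 ← R3 − R1: [0, -3, 4, 0, 0]
R4 ← R4 − R1: [0, -7, 8, -2, 2]
Swap R2 ↔ R3
R4 ← R4 − (7/3)·R2: [0, 0, -4/3, -2, 2]
R4 ← R4 + (4/15)·R3: [0, 0, 0, -2/5, 2/5]
R5 ← R5 + (1/5)·R3: [0, 0, 0, 6/5, -6/5]
R5 ← R5 + (3)·R4: [0, 0, 0, 0, 0]
Echelon form has 4 nonzero rows, so rank(T) = 4.

4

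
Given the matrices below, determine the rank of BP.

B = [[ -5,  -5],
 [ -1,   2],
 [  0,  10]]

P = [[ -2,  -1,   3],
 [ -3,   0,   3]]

First compute BP:
[[ 25,   5, -30],
 [ -4,   1,   3],
 [-30,   0,  30]]
Now row reduce the product.
R2 ← R2 + (4/25)·R1: [0, 9/5, -9/5]
R3 ← R3 + (6/5)·R1: [0, 6, -6]
R3 ← R3 − (10/3)·R2: [0, 0, 0]
2 nonzero rows, so rank(BP) = 2.

2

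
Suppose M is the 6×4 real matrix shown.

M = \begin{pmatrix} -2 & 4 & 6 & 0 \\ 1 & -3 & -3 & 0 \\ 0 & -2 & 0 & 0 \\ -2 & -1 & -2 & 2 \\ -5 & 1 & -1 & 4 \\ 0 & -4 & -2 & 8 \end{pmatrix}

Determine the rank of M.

Row reduce to echelon form.
R2 ← R2 + (1/2)·R1: [0, -1, 0, 0]
R4 ← R4 − R1: [0, -5, -8, 2]
R5 ← R5 − (5/2)·R1: [0, -9, -16, 4]
R3 ← R3 − (2)·R2: [0, 0, 0, 0]
R4 ← R4 − (5)·R2: [0, 0, -8, 2]
R5 ← R5 − (9)·R2: [0, 0, -16, 4]
R6 ← R6 − (4)·R2: [0, 0, -2, 8]
Swap R3 ↔ R4
R5 ← R5 − (2)·R3: [0, 0, 0, 0]
R6 ← R6 − (1/4)·R3: [0, 0, 0, 15/2]
Swap R4 ↔ R6
Echelon form has 4 nonzero rows, so rank(M) = 4.

4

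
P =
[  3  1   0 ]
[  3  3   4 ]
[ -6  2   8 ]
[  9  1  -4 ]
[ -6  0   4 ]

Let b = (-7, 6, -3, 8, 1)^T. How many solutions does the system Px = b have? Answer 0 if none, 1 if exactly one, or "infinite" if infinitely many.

Row reduce the augmented matrix [P | b].
R2 ← R2 − R1: [0, 2, 4, 13]
R3 ← R3 + (2)·R1: [0, 4, 8, -17]
R4 ← R4 − (3)·R1: [0, -2, -4, 29]
R5 ← R5 + (2)·R1: [0, 2, 4, -13]
R3 ← R3 − (2)·R2: [0, 0, 0, -43]
R4 ← R4 + R2: [0, 0, 0, 42]
R5 ← R5 − R2: [0, 0, 0, -26]
R4 ← R4 + (42/43)·R3: [0, 0, 0, 0]
R5 ← R5 − (26/43)·R3: [0, 0, 0, 0]
The echelon form has 3 nonzero rows; the last pivot sits in the augmented column, so rank(P) = 2 but rank([P|b]) = 3.
Since the ranks differ, the system is inconsistent.
It has no solutions.

0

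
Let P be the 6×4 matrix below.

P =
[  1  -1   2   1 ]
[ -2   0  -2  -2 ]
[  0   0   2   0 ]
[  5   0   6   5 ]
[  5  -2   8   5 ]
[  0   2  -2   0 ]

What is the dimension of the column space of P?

Row reduce to echelon form.
R2 ← R2 + (2)·R1: [0, -2, 2, 0]
R4 ← R4 − (5)·R1: [0, 5, -4, 0]
R5 ← R5 − (5)·R1: [0, 3, -2, 0]
R4 ← R4 + (5/2)·R2: [0, 0, 1, 0]
R5 ← R5 + (3/2)·R2: [0, 0, 1, 0]
R6 ← R6 + R2: [0, 0, 0, 0]
R4 ← R4 − (1/2)·R3: [0, 0, 0, 0]
R5 ← R5 − (1/2)·R3: [0, 0, 0, 0]
Echelon form has 3 nonzero rows, so rank(P) = 3.
The column space has dimension equal to the rank: 3.

3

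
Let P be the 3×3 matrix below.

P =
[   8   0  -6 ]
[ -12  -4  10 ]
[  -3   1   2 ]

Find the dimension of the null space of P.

1

Row reduce to echelon form.
R2 ← R2 + (3/2)·R1: [0, -4, 1]
R3 ← R3 + (3/8)·R1: [0, 1, -1/4]
R3 ← R3 + (1/4)·R2: [0, 0, 0]
2 nonzero rows, so rank(P) = 2.
P has 3 columns; by rank–nullity, nullity = 3 − 2 = 1.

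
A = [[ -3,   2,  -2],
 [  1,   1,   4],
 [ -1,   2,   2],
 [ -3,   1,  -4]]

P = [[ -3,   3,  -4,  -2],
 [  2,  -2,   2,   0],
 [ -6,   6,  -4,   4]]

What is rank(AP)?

2

First compute AP:
[[ 25, -25,  24,  -2],
 [-25,  25, -18,  14],
 [ -5,   5,   0,  10],
 [ 35, -35,  30, -10]]
Now row reduce the product.
R2 ← R2 + R1: [0, 0, 6, 12]
R3 ← R3 + (1/5)·R1: [0, 0, 24/5, 48/5]
R4 ← R4 − (7/5)·R1: [0, 0, -18/5, -36/5]
R3 ← R3 − (4/5)·R2: [0, 0, 0, 0]
R4 ← R4 + (3/5)·R2: [0, 0, 0, 0]
2 nonzero rows, so rank(AP) = 2.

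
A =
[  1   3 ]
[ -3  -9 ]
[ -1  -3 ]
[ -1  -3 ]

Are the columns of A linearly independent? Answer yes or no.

Row reduce A to echelon form.
R2 ← R2 + (3)·R1: [0, 0]
R3 ← R3 + R1: [0, 0]
R4 ← R4 + R1: [0, 0]
1 pivot among 2 columns.
Only 1 < 2 pivot columns, so the columns are linearly dependent.

no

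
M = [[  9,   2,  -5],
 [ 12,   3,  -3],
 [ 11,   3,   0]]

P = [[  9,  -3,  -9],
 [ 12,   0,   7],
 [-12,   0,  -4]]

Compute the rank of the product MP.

2

First compute MP:
[[165, -27, -47],
 [180, -36, -75],
 [135, -33, -78]]
Now row reduce the product.
R2 ← R2 − (12/11)·R1: [0, -72/11, -261/11]
R3 ← R3 − (9/11)·R1: [0, -120/11, -435/11]
R3 ← R3 − (5/3)·R2: [0, 0, 0]
2 nonzero rows, so rank(MP) = 2.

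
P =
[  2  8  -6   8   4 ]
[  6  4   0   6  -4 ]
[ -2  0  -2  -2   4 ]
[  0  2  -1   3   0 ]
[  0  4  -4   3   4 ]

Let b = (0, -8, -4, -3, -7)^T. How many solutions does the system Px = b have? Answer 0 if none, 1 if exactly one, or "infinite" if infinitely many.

0

Row reduce the augmented matrix [P | b].
R2 ← R2 − (3)·R1: [0, -20, 18, -18, -16, -8]
R3 ← R3 + R1: [0, 8, -8, 6, 8, -4]
R3 ← R3 + (2/5)·R2: [0, 0, -4/5, -6/5, 8/5, -36/5]
R4 ← R4 + (1/10)·R2: [0, 0, 4/5, 6/5, -8/5, -19/5]
R5 ← R5 + (1/5)·R2: [0, 0, -2/5, -3/5, 4/5, -43/5]
R4 ← R4 + R3: [0, 0, 0, 0, 0, -11]
R5 ← R5 − (1/2)·R3: [0, 0, 0, 0, 0, -5]
R5 ← R5 − (5/11)·R4: [0, 0, 0, 0, 0, 0]
The echelon form has 4 nonzero rows; the last pivot sits in the augmented column, so rank(P) = 3 but rank([P|b]) = 4.
Since the ranks differ, the system is inconsistent.
It has no solutions.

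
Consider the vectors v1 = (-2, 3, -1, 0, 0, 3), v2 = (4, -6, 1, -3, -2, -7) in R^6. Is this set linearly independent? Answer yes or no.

Form the matrix with these vectors as rows and row reduce.
R2 ← R2 + (2)·R1: [0, 0, -1, -3, -2, -1]
2 nonzero rows, so the 2 vectors span a space of dimension 2.
Since 2 = 2, the vectors are linearly independent.

yes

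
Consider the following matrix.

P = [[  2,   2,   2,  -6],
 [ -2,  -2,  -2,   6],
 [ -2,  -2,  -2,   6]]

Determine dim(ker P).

3

Row reduce to echelon form.
R2 ← R2 + R1: [0, 0, 0, 0]
R3 ← R3 + R1: [0, 0, 0, 0]
1 nonzero row, so rank(P) = 1.
P has 4 columns; by rank–nullity, nullity = 4 − 1 = 3.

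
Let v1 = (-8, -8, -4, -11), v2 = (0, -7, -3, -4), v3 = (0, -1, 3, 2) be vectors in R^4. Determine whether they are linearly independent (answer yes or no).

Form the matrix with these vectors as rows and row reduce.
R3 ← R3 − (1/7)·R2: [0, 0, 24/7, 18/7]
3 nonzero rows, so the 3 vectors span a space of dimension 3.
Since 3 = 3, the vectors are linearly independent.

yes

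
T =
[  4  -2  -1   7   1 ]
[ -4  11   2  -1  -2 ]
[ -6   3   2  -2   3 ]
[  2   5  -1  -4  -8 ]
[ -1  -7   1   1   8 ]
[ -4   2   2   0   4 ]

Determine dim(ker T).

Row reduce to echelon form.
R2 ← R2 + R1: [0, 9, 1, 6, -1]
R3 ← R3 + (3/2)·R1: [0, 0, 1/2, 17/2, 9/2]
R4 ← R4 − (1/2)·R1: [0, 6, -1/2, -15/2, -17/2]
R5 ← R5 + (1/4)·R1: [0, -15/2, 3/4, 11/4, 33/4]
R6 ← R6 + R1: [0, 0, 1, 7, 5]
R4 ← R4 − (2/3)·R2: [0, 0, -7/6, -23/2, -47/6]
R5 ← R5 + (5/6)·R2: [0, 0, 19/12, 31/4, 89/12]
R4 ← R4 + (7/3)·R3: [0, 0, 0, 25/3, 8/3]
R5 ← R5 − (19/6)·R3: [0, 0, 0, -115/6, -41/6]
R6 ← R6 − (2)·R3: [0, 0, 0, -10, -4]
R5 ← R5 + (23/10)·R4: [0, 0, 0, 0, -7/10]
R6 ← R6 + (6/5)·R4: [0, 0, 0, 0, -4/5]
R6 ← R6 − (8/7)·R5: [0, 0, 0, 0, 0]
5 nonzero rows, so rank(T) = 5.
T has 5 columns; by rank–nullity, nullity = 5 − 5 = 0.

0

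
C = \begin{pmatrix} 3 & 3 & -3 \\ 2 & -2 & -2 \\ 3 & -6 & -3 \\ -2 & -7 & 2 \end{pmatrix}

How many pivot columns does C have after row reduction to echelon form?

2

Row reduce to echelon form.
R2 ← R2 − (2/3)·R1: [0, -4, 0]
R3 ← R3 − R1: [0, -9, 0]
R4 ← R4 + (2/3)·R1: [0, -5, 0]
R3 ← R3 − (9/4)·R2: [0, 0, 0]
R4 ← R4 − (5/4)·R2: [0, 0, 0]
Echelon form has 2 nonzero rows, so rank(C) = 2.
Each nonzero row contributes one pivot column: 2 pivot columns.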